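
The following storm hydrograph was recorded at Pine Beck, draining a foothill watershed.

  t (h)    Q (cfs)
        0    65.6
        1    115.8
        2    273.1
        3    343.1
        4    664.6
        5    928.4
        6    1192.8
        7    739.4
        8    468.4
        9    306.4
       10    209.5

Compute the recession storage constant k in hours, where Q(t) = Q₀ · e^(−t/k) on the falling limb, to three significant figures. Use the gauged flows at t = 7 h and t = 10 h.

k ≈ 2.38 h

On the falling limb, Q drops from 739.4 to 209.5 cfs between t = 7 h and t = 10 h (Δt = 3 h).
k = −Δt / ln(Q₂/Q₁) = −3 / ln(209.5/739.4) = 2.38 h.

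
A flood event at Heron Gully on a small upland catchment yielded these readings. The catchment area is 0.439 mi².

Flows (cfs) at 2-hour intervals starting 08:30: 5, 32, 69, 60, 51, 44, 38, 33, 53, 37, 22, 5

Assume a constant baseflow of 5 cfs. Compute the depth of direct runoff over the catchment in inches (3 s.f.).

d ≈ 2.75 in

Direct runoff: 0.0, 27.0, 64.0, 55.0, 46.0, 39.0, 33.0, 28.0, 48.0, 32.0, 17.0, 0.0 cfs; ΣQ_DR = 389.0 cfs.
V = ΣQ_DR · Δt = 389.0 × 7200 s = 2.801 × 10^6 ft³.
Over A = 0.439 mi², depth = V / A = 2.75 in.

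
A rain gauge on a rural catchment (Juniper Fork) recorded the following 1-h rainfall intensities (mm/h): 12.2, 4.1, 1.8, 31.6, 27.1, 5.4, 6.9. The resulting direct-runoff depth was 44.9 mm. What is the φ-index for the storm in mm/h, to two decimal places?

φ ≈ 8.67 mm/h

Only the 3 blocks with intensity above φ contribute runoff: 12.2, 31.6, 27.1 mm/h.
Σ(I−φ)·Δt = d  ⇒  (12.2+31.6+27.1 − 3φ)·1 = 44.9
φ = (70.90 − 44.9/1) / 3 = 8.67 mm/h.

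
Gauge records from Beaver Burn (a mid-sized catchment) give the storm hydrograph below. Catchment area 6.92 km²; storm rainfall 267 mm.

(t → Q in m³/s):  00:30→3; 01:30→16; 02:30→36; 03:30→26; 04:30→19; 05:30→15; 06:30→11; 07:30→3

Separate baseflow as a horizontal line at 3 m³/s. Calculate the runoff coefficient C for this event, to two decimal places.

C ≈ 0.20

ΣQ_DR = 105.0 m³/s; V = ΣQ_DR·Δt = 3.780 × 10^5 m³.
Runoff depth d = V / A = 54.62 mm.
C = d / P = 54.62 / 267 = 0.20.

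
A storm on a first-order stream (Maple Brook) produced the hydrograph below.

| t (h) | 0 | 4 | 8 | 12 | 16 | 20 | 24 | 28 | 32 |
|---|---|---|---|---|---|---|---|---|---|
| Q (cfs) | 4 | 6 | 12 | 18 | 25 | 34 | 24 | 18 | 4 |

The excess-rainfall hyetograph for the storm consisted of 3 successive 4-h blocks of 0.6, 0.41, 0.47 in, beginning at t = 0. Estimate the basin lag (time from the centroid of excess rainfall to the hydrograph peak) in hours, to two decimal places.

t_L ≈ 14.35 h

Centroid of excess rainfall: t_c = Σ P_i·t̄_i / ΣP_i = 5.6486 h (block centres at 2, 6, 10 h).
Hydrograph peak occurs at t = 20 h, so basin lag t_L = 20 − 5.6486 = 14.35 h.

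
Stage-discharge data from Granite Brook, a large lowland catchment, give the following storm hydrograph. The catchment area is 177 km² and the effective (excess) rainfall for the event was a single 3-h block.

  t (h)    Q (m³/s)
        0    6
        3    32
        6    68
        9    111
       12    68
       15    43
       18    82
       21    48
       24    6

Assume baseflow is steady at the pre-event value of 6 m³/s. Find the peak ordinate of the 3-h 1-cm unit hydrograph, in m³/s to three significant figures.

Direct runoff: 0.0, 26.0, 62.0, 105.0, 62.0, 37.0, 76.0, 42.0, 0.0 m³/s; ΣQ_DR = 410.0 m³/s, peak = 105.0 m³/s.
Runoff depth d = ΣQ_DR·Δt / A = 410.0 × 10800 / (177 km²) = 25.02 mm.
The 1-cm UH is the DRH scaled by (10 mm)/d, so U_p = 105.0 × 10/25.02 = 42.0 m³/s.

U_p ≈ 42.0 m³/s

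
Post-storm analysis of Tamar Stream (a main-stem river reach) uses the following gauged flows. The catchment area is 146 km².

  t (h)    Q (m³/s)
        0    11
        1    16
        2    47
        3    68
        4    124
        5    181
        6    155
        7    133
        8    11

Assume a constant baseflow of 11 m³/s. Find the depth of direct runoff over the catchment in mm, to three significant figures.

Direct runoff: 0.0, 5.0, 36.0, 57.0, 113.0, 170.0, 144.0, 122.0, 0.0 m³/s; ΣQ_DR = 647.0 m³/s.
V = ΣQ_DR · Δt = 647.0 × 3600 s = 2.329 × 10^6 m³.
Over A = 146 km², depth = V / A = 16.0 mm.

d ≈ 16.0 mm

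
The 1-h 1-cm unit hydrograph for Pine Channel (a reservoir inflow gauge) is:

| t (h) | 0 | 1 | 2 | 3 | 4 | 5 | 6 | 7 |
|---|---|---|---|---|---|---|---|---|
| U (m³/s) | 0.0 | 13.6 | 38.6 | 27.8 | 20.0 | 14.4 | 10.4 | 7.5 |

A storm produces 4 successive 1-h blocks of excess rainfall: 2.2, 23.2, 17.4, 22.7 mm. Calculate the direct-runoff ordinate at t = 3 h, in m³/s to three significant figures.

Q ≈ 119 m³/s

By discrete convolution, Q_j = Σ (P_i / 10 mm) · U_{j−i}.
At t = 3 h (j=3): Q = (2.2/10)·27.8 + (23.2/10)·38.6 + (17.4/10)·13.6 + (22.7/10)·0.0 = 119 m³/s.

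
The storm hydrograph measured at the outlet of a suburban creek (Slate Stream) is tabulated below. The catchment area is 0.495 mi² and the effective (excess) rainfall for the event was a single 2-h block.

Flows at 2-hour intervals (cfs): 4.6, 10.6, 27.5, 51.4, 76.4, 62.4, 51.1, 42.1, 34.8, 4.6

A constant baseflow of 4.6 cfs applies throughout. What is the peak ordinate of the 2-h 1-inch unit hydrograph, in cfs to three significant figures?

U_p ≈ 35.9 cfs

Direct runoff: 0.0, 6.0, 22.9, 46.8, 71.8, 57.8, 46.5, 37.5, 30.2, 0.0 cfs; ΣQ_DR = 319.5 cfs, peak = 71.8 cfs.
Runoff depth d = ΣQ_DR·Δt / A = 319.5 × 7200 / (0.495 mi²) = 2.000 in.
The 1-inch UH is the DRH scaled by (1 in)/d, so U_p = 71.8 × 1/2.000 = 35.9 cfs.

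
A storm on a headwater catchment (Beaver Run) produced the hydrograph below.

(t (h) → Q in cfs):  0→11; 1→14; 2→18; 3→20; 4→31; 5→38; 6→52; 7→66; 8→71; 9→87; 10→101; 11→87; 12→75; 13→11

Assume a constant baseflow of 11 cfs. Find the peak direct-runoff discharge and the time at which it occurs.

Q_p = 90.0 cfs at t = 10 h

Subtracting baseflow gives direct-runoff ordinates: 0.0, 3.0, 7.0, 9.0, 20.0, 27.0, 41.0, 55.0, 60.0, 76.0, 90.0, 76.0, 64.0, 0.0 cfs.
The maximum is 90.0 cfs, occurring at the reading for t = 10 h.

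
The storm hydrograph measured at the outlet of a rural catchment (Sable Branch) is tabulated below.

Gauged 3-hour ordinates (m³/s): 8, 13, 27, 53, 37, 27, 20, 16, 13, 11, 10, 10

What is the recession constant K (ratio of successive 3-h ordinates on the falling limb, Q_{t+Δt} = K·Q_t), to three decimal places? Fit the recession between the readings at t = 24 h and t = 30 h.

Using the recession-limb readings at t = 24 h and t = 30 h: Q falls from 13 to 10 m³/s over 2 intervals.
K = (Q₂/Q₁)^(1/2) = (10/13)^(1/2) = 0.877.

K ≈ 0.877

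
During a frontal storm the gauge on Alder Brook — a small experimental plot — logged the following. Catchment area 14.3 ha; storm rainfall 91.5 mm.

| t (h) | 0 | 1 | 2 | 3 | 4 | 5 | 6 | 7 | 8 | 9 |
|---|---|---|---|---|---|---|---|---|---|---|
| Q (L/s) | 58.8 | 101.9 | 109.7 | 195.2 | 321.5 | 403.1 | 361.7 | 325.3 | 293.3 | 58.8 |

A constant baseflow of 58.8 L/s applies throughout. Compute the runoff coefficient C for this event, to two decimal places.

ΣQ_DR = 1641 L/s; V = ΣQ_DR·Δt = 5.909 × 10^6 L.
Runoff depth d = V / A = 41.32 mm.
C = d / P = 41.32 / 91.5 = 0.45.

C ≈ 0.45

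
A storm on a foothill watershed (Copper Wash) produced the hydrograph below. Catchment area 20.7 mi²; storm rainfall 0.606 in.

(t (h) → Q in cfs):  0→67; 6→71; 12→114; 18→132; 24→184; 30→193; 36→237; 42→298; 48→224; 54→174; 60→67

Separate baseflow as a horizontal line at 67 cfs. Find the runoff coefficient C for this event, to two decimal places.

C ≈ 0.76

ΣQ_DR = 1024 cfs; V = ΣQ_DR·Δt = 2.212 × 10^7 ft³.
Runoff depth d = V / A = 0.4599 in.
C = d / P = 0.4599 / 0.606 = 0.76.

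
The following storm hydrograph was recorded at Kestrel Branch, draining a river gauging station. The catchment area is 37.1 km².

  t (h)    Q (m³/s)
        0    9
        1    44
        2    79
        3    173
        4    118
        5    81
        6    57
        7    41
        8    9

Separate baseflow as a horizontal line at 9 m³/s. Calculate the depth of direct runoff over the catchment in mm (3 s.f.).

d ≈ 51.4 mm

Direct runoff: 0.0, 35.0, 70.0, 164.0, 109.0, 72.0, 48.0, 32.0, 0.0 m³/s; ΣQ_DR = 530.0 m³/s.
V = ΣQ_DR · Δt = 530.0 × 3600 s = 1.908 × 10^6 m³.
Over A = 37.1 km², depth = V / A = 51.4 mm.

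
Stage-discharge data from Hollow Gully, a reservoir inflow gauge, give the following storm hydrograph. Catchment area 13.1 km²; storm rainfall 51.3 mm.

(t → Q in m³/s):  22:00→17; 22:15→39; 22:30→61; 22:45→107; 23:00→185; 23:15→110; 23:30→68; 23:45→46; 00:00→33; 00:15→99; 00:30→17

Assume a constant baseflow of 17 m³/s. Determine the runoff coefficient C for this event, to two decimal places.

C ≈ 0.80

ΣQ_DR = 595.0 m³/s; V = ΣQ_DR·Δt = 5.355 × 10^5 m³.
Runoff depth d = V / A = 40.88 mm.
C = d / P = 40.88 / 51.3 = 0.80.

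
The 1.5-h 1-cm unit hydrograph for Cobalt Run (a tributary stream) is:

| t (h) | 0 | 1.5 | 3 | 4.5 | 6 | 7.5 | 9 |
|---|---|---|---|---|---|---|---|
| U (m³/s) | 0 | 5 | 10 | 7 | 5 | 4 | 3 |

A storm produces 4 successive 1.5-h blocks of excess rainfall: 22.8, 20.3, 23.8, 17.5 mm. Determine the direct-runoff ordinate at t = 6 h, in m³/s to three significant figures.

By discrete convolution, Q_j = Σ (P_i / 10 mm) · U_{j−i}.
At t = 6 h (j=4): Q = (22.8/10)·5 + (20.3/10)·7 + (23.8/10)·10 + (17.5/10)·5 = 58.2 m³/s.

Q ≈ 58.2 m³/s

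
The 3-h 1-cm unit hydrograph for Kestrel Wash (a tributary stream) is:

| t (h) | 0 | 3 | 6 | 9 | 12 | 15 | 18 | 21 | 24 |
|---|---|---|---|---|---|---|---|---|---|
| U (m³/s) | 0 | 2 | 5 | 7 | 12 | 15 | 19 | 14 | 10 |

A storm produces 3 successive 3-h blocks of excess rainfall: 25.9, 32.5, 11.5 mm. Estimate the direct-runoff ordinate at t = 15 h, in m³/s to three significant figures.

Q ≈ 85.9 m³/s

By discrete convolution, Q_j = Σ (P_i / 10 mm) · U_{j−i}.
At t = 15 h (j=5): Q = (25.9/10)·15 + (32.5/10)·12 + (11.5/10)·7 = 85.9 m³/s.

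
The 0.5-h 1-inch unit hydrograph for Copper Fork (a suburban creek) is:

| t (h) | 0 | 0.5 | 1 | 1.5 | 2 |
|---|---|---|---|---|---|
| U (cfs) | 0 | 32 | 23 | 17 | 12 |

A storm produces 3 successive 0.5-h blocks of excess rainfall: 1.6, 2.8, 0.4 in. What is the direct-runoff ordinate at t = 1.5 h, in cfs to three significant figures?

Q ≈ 104 cfs

By discrete convolution, Q_j = Σ (P_i / 1 in) · U_{j−i}.
At t = 1.5 h (j=3): Q = (1.6/1)·17 + (2.8/1)·23 + (0.4/1)·32 = 104 cfs.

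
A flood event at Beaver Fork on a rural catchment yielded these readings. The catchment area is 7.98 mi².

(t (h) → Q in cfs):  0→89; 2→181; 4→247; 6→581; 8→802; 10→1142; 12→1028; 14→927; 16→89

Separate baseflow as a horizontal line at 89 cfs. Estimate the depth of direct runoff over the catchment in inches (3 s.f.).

Direct runoff: 0.0, 92.0, 158.0, 492.0, 713.0, 1053.0, 939.0, 838.0, 0.0 cfs; ΣQ_DR = 4285 cfs.
V = ΣQ_DR · Δt = 4285 × 7200 s = 3.085 × 10^7 ft³.
Over A = 7.98 mi², depth = V / A = 1.66 in.

d ≈ 1.66 in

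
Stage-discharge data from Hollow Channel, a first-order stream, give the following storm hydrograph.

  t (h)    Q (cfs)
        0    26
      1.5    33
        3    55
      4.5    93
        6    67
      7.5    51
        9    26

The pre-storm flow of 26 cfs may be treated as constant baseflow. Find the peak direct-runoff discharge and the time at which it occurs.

Q_p = 67.0 cfs at t = 4.5 h

Subtracting baseflow gives direct-runoff ordinates: 0.0, 7.0, 29.0, 67.0, 41.0, 25.0, 0.0 cfs.
The maximum is 67.0 cfs, occurring at the reading for t = 4.5 h.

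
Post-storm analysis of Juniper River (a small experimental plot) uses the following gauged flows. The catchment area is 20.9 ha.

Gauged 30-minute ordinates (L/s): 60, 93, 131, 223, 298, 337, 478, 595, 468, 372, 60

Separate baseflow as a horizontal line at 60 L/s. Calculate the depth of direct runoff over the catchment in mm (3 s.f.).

Direct runoff: 0.0, 33.0, 71.0, 163.0, 238.0, 277.0, 418.0, 535.0, 408.0, 312.0, 0.0 L/s; ΣQ_DR = 2455 L/s.
V = ΣQ_DR · Δt = 2455 × 1800 s = 4.419 × 10^6 L.
Over A = 20.9 ha, depth = V / A = 21.1 mm.

d ≈ 21.1 mm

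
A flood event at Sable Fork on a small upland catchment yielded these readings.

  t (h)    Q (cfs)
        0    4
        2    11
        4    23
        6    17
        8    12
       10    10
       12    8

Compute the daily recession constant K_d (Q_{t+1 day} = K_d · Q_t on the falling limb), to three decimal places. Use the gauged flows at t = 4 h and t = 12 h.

K_d ≈ 0.042

Between t = 4 h and t = 12 h the flow falls from 23 to 8 cfs over 4×2 h = 8 h.
Per-interval ratio K = (8/23)^(1/4) = 0.7680; K_d = K^(24/2) = 0.042.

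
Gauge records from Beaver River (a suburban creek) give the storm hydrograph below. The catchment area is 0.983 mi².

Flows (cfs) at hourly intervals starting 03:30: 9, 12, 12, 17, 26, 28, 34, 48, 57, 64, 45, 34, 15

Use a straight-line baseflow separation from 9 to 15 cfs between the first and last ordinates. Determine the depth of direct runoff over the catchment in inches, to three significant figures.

Direct runoff: 0.00, 2.50, 2.00, 6.50, 15.00, 16.50, 22.00, 35.50, 44.00, 50.50, 31.00, 19.50, 0.00 cfs; ΣQ_DR = 245.0 cfs.
V = ΣQ_DR · Δt = 245.0 × 3600 s = 8.820 × 10^5 ft³.
Over A = 0.983 mi², depth = V / A = 0.386 in.

d ≈ 0.386 in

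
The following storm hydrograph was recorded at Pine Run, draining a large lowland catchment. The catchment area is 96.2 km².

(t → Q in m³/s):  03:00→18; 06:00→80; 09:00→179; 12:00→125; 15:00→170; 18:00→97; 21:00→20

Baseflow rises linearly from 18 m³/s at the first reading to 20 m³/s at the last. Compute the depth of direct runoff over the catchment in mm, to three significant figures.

Direct runoff: 0.00, 61.67, 160.33, 106.00, 150.67, 77.33, 0.00 m³/s; ΣQ_DR = 556.0 m³/s.
V = ΣQ_DR · Δt = 556.0 × 10800 s = 6.005 × 10^6 m³.
Over A = 96.2 km², depth = V / A = 62.4 mm.

d ≈ 62.4 mm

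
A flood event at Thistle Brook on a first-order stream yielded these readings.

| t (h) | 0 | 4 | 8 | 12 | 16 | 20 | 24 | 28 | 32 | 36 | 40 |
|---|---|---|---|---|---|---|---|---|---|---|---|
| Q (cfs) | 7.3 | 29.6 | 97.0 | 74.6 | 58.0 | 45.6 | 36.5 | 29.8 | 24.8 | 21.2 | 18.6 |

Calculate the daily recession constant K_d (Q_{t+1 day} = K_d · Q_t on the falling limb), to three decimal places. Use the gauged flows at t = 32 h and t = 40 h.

K_d ≈ 0.422

Between t = 32 h and t = 40 h the flow falls from 24.8 to 18.6 cfs over 2×4 h = 8 h.
Per-interval ratio K = (18.6/24.8)^(1/2) = 0.8660; K_d = K^(24/4) = 0.422.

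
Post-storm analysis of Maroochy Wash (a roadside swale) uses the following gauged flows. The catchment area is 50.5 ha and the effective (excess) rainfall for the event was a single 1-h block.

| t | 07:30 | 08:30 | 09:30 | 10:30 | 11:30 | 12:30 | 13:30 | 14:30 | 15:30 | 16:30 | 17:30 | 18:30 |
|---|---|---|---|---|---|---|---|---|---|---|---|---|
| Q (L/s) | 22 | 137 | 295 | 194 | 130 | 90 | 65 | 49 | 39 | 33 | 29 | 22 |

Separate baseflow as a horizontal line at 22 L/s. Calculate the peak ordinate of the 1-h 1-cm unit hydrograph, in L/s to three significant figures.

U_p ≈ 455 L/s

Direct runoff: 0.0, 115.0, 273.0, 172.0, 108.0, 68.0, 43.0, 27.0, 17.0, 11.0, 7.0, 0.0 L/s; ΣQ_DR = 841.0 L/s, peak = 273.0 L/s.
Runoff depth d = ΣQ_DR·Δt / A = 841.0 × 3600 / (50.5 ha) = 5.995 mm.
The 1-cm UH is the DRH scaled by (10 mm)/d, so U_p = 273.0 × 10/5.995 = 455 L/s.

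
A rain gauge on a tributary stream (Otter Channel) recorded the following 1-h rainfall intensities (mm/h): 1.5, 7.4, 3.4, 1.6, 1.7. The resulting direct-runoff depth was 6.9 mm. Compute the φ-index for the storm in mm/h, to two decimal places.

φ ≈ 1.95 mm/h

Only the 2 blocks with intensity above φ contribute runoff: 7.4, 3.4 mm/h.
Σ(I−φ)·Δt = d  ⇒  (7.4+3.4 − 2φ)·1 = 6.9
φ = (10.80 − 6.9/1) / 2 = 1.95 mm/h.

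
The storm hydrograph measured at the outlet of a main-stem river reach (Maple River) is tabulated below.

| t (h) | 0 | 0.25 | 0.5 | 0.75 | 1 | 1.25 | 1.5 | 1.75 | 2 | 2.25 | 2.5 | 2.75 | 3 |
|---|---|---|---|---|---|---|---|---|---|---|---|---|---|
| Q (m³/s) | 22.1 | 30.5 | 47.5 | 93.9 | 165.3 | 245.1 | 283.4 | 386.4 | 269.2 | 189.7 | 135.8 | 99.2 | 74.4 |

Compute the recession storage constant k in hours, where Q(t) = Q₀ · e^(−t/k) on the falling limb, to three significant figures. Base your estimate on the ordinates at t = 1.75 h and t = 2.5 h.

On the falling limb, Q drops from 386.4 to 135.8 m³/s between t = 1.75 h and t = 2.5 h (Δt = 0.75 h).
k = −Δt / ln(Q₂/Q₁) = −0.75 / ln(135.8/386.4) = 0.717 h.

k ≈ 0.717 h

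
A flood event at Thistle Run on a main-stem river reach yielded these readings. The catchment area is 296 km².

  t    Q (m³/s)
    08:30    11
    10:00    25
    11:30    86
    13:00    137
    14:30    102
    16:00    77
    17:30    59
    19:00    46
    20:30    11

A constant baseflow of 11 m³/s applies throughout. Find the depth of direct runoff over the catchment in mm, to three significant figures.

d ≈ 8.30 mm

Direct runoff: 0.0, 14.0, 75.0, 126.0, 91.0, 66.0, 48.0, 35.0, 0.0 m³/s; ΣQ_DR = 455.0 m³/s.
V = ΣQ_DR · Δt = 455.0 × 5400 s = 2.457 × 10^6 m³.
Over A = 296 km², depth = V / A = 8.30 mm.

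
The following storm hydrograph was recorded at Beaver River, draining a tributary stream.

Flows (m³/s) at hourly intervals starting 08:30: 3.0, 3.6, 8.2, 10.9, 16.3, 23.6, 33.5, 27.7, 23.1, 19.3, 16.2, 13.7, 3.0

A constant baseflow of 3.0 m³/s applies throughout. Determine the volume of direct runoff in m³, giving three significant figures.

V ≈ 5.87 × 10^5 m³

Direct-runoff ordinates (Q − Q_b): 0.0, 0.6, 5.2, 7.9, 13.3, 20.6, 30.5, 24.7, 20.1, 16.3, 13.2, 10.7, 0.0 m³/s.
ΣQ_DR = 163.1 m³/s.
With Δt = 1 h = 3600 s, V = ΣQ_DR · Δt = 163.1 × 3600 = 5.87 × 10^5 m³.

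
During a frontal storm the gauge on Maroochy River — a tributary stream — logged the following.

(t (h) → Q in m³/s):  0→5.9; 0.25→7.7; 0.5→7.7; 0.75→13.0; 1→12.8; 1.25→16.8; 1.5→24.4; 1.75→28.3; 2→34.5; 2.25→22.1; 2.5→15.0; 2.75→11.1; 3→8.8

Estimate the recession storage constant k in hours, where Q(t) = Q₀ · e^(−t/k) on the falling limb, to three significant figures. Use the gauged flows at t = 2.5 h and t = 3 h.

On the falling limb, Q drops from 15.0 to 8.8 m³/s between t = 2.5 h and t = 3 h (Δt = 0.5 h).
k = −Δt / ln(Q₂/Q₁) = −0.5 / ln(8.8/15.0) = 0.938 h.

k ≈ 0.938 h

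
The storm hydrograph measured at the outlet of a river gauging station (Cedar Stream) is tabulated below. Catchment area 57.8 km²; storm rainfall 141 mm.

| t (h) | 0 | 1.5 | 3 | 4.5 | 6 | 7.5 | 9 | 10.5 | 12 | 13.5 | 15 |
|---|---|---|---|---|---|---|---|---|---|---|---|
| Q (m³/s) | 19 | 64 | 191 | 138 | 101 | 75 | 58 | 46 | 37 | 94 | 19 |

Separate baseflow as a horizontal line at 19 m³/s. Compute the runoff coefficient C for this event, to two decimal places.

ΣQ_DR = 633.0 m³/s; V = ΣQ_DR·Δt = 3.418 × 10^6 m³.
Runoff depth d = V / A = 59.14 mm.
C = d / P = 59.14 / 141 = 0.42.

C ≈ 0.42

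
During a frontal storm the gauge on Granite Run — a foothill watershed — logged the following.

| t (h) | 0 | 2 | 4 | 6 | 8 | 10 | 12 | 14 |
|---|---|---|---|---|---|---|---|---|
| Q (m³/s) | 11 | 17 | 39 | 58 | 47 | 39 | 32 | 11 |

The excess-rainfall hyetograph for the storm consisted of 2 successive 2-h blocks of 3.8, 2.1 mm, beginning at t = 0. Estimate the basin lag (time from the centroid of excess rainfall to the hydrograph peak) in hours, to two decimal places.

Centroid of excess rainfall: t_c = Σ P_i·t̄_i / ΣP_i = 1.7119 h (block centres at 1, 3 h).
Hydrograph peak occurs at t = 6 h, so basin lag t_L = 6 − 1.7119 = 4.29 h.

t_L ≈ 4.29 h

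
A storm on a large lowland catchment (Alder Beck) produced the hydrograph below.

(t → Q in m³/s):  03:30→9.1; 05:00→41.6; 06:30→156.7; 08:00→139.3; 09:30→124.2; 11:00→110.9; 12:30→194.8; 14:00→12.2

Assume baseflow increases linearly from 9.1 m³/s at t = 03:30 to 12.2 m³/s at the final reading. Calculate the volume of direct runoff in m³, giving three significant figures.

Direct-runoff ordinates (Q − Q_b): 0.00, 32.06, 146.71, 128.87, 113.33, 99.59, 183.04, 0.00 m³/s.
ΣQ_DR = 703.6 m³/s.
With Δt = 1.5 h = 5400 s, V = ΣQ_DR · Δt = 703.6 × 5400 = 3.80 × 10^6 m³.

V ≈ 3.80 × 10^6 m³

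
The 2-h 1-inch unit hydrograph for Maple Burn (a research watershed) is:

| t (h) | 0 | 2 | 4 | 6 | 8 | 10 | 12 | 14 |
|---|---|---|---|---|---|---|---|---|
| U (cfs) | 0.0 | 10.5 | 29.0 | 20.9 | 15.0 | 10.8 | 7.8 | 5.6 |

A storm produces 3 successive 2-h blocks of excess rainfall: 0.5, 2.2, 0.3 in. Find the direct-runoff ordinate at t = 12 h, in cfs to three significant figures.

By discrete convolution, Q_j = Σ (P_i / 1 in) · U_{j−i}.
At t = 12 h (j=6): Q = (0.5/1)·7.8 + (2.2/1)·10.8 + (0.3/1)·15.0 = 32.2 cfs.

Q ≈ 32.2 cfs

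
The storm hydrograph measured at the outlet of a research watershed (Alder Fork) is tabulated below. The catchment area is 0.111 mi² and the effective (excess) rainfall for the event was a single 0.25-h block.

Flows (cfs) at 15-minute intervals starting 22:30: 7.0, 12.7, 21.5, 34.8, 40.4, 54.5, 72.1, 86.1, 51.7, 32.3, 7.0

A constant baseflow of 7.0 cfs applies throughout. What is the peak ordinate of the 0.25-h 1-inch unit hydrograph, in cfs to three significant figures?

Direct runoff: 0.0, 5.7, 14.5, 27.8, 33.4, 47.5, 65.1, 79.1, 44.7, 25.3, 0.0 cfs; ΣQ_DR = 343.1 cfs, peak = 79.1 cfs.
Runoff depth d = ΣQ_DR·Δt / A = 343.1 × 900 / (0.111 mi²) = 1.197 in.
The 1-inch UH is the DRH scaled by (1 in)/d, so U_p = 79.1 × 1/1.197 = 66.1 cfs.

U_p ≈ 66.1 cfs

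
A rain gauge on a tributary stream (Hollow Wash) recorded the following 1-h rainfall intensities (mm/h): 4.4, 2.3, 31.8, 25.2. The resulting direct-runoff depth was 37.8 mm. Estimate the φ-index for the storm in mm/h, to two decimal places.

φ ≈ 9.60 mm/h

Only the 2 blocks with intensity above φ contribute runoff: 31.8, 25.2 mm/h.
Σ(I−φ)·Δt = d  ⇒  (31.8+25.2 − 2φ)·1 = 37.8
φ = (57.00 − 37.8/1) / 2 = 9.60 mm/h.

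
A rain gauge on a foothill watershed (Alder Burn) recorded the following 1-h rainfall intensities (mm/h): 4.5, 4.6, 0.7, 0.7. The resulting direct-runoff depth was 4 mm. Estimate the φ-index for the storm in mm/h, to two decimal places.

φ ≈ 2.55 mm/h

Only the 2 blocks with intensity above φ contribute runoff: 4.5, 4.6 mm/h.
Σ(I−φ)·Δt = d  ⇒  (4.5+4.6 − 2φ)·1 = 4
φ = (9.100 − 4/1) / 2 = 2.55 mm/h.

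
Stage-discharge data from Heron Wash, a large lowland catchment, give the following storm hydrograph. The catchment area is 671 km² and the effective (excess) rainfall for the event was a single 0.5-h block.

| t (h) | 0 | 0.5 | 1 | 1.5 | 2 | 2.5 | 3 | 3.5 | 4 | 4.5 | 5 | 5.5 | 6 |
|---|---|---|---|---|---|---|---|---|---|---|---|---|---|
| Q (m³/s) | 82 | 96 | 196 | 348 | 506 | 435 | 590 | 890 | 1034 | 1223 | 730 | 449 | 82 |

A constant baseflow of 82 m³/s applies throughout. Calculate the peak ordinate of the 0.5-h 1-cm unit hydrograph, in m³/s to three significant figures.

U_p ≈ 760 m³/s

Direct runoff: 0.0, 14.0, 114.0, 266.0, 424.0, 353.0, 508.0, 808.0, 952.0, 1141.0, 648.0, 367.0, 0.0 m³/s; ΣQ_DR = 5595 m³/s, peak = 1141.0 m³/s.
Runoff depth d = ΣQ_DR·Δt / A = 5595 × 1800 / (671 km²) = 15.01 mm.
The 1-cm UH is the DRH scaled by (10 mm)/d, so U_p = 1141.0 × 10/15.01 = 760 m³/s.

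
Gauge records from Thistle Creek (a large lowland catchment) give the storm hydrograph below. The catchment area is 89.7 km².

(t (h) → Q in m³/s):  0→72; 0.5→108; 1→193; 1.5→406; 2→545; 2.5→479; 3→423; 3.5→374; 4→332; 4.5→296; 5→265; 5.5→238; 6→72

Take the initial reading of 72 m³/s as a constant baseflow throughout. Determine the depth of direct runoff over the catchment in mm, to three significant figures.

Direct runoff: 0.0, 36.0, 121.0, 334.0, 473.0, 407.0, 351.0, 302.0, 260.0, 224.0, 193.0, 166.0, 0.0 m³/s; ΣQ_DR = 2867 m³/s.
V = ΣQ_DR · Δt = 2867 × 1800 s = 5.161 × 10^6 m³.
Over A = 89.7 km², depth = V / A = 57.5 mm.

d ≈ 57.5 mm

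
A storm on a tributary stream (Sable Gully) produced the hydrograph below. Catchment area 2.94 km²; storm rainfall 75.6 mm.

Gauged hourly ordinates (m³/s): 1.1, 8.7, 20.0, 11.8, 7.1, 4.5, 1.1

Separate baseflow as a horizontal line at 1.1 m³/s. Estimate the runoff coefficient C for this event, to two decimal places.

C ≈ 0.75

ΣQ_DR = 46.60 m³/s; V = ΣQ_DR·Δt = 1.678 × 10^5 m³.
Runoff depth d = V / A = 57.06 mm.
C = d / P = 57.06 / 75.6 = 0.75.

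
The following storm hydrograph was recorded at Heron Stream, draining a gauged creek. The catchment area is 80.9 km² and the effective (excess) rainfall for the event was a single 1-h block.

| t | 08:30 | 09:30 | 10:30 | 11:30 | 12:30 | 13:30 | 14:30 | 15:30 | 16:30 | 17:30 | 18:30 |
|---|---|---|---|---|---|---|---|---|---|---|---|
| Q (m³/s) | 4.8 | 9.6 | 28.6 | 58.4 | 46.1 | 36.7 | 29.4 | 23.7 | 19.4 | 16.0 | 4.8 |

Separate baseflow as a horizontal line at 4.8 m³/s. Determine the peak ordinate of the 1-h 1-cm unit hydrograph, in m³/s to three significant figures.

Direct runoff: 0.0, 4.8, 23.8, 53.6, 41.3, 31.9, 24.6, 18.9, 14.6, 11.2, 0.0 m³/s; ΣQ_DR = 224.7 m³/s, peak = 53.6 m³/s.
Runoff depth d = ΣQ_DR·Δt / A = 224.7 × 3600 / (80.9 km²) = 9.999 mm.
The 1-cm UH is the DRH scaled by (10 mm)/d, so U_p = 53.6 × 10/9.999 = 53.6 m³/s.

U_p ≈ 53.6 m³/s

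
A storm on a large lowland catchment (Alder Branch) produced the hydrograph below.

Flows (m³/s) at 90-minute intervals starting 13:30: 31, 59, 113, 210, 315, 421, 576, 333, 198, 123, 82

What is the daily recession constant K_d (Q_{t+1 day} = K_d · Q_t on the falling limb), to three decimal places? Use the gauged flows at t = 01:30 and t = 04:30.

K_d ≈ 0.001

Between t = 01:30 and t = 04:30 the flow falls from 198 to 82 m³/s over 2×1.5 h = 3 h.
Per-interval ratio K = (82/198)^(1/2) = 0.6435; K_d = K^(24/1.5) = 0.001.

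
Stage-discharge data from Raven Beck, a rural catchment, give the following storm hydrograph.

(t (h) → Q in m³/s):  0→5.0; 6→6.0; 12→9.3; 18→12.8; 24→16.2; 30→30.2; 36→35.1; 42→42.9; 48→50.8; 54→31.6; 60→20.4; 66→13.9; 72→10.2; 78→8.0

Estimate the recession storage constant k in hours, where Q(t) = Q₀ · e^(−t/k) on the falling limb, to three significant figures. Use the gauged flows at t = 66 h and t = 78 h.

On the falling limb, Q drops from 13.9 to 8.0 m³/s between t = 66 h and t = 78 h (Δt = 12 h).
k = −Δt / ln(Q₂/Q₁) = −12 / ln(8.0/13.9) = 21.7 h.

k ≈ 21.7 h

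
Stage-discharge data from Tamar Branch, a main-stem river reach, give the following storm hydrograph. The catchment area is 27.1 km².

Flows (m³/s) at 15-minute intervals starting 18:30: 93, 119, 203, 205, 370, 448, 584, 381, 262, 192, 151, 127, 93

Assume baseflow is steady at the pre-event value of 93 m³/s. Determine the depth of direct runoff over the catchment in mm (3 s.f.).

Direct runoff: 0.0, 26.0, 110.0, 112.0, 277.0, 355.0, 491.0, 288.0, 169.0, 99.0, 58.0, 34.0, 0.0 m³/s; ΣQ_DR = 2019 m³/s.
V = ΣQ_DR · Δt = 2019 × 900 s = 1.817 × 10^6 m³.
Over A = 27.1 km², depth = V / A = 67.1 mm.

d ≈ 67.1 mm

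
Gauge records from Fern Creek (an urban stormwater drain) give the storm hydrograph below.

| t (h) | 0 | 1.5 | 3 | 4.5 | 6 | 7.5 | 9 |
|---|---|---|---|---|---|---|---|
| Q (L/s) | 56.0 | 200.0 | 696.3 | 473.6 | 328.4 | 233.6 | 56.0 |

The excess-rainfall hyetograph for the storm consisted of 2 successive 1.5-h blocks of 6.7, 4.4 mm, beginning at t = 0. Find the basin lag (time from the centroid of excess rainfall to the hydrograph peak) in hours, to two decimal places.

Centroid of excess rainfall: t_c = Σ P_i·t̄_i / ΣP_i = 1.3446 h (block centres at 0.75, 2.25 h).
Hydrograph peak occurs at t = 3 h, so basin lag t_L = 3 − 1.3446 = 1.66 h.

t_L ≈ 1.66 h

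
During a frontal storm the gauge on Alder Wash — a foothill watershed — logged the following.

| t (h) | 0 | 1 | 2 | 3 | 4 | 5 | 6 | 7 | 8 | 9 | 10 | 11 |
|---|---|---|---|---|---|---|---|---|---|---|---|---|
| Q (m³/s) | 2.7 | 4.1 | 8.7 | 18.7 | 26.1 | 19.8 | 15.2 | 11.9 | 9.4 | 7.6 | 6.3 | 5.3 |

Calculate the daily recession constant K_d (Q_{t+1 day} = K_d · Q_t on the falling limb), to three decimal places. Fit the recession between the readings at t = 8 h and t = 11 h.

Between t = 8 h and t = 11 h the flow falls from 9.4 to 5.3 m³/s over 3×1 h = 3 h.
Per-interval ratio K = (5.3/9.4)^(1/3) = 0.8261; K_d = K^(24/1) = 0.010.

K_d ≈ 0.010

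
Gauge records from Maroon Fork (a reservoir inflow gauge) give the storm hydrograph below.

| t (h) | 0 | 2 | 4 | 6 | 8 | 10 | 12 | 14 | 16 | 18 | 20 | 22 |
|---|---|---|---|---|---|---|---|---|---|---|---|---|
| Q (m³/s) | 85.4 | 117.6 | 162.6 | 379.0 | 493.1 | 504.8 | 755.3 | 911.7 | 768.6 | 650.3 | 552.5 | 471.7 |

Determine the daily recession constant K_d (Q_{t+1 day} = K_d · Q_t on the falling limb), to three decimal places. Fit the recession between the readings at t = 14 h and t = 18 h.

K_d ≈ 0.132

Between t = 14 h and t = 18 h the flow falls from 911.7 to 650.3 m³/s over 2×2 h = 4 h.
Per-interval ratio K = (650.3/911.7)^(1/2) = 0.8446; K_d = K^(24/2) = 0.132.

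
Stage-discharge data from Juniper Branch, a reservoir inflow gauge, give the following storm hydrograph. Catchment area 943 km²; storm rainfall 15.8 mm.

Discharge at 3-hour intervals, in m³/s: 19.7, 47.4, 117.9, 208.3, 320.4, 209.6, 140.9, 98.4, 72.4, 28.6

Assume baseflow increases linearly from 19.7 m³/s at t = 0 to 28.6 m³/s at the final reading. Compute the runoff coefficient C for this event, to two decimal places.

ΣQ_DR = 1022 m³/s; V = ΣQ_DR·Δt = 1.104 × 10^7 m³.
Runoff depth d = V / A = 11.71 mm.
C = d / P = 11.71 / 15.8 = 0.74.

C ≈ 0.74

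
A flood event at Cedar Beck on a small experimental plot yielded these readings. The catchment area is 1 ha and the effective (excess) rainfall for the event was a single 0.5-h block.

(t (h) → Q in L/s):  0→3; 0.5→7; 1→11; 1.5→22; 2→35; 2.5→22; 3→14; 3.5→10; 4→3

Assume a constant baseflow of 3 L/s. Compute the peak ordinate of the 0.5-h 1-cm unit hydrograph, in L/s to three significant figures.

U_p ≈ 17.8 L/s

Direct runoff: 0.0, 4.0, 8.0, 19.0, 32.0, 19.0, 11.0, 7.0, 0.0 L/s; ΣQ_DR = 100.0 L/s, peak = 32.0 L/s.
Runoff depth d = ΣQ_DR·Δt / A = 100.0 × 1800 / (1 ha) = 18.00 mm.
The 1-cm UH is the DRH scaled by (10 mm)/d, so U_p = 32.0 × 10/18.00 = 17.8 L/s.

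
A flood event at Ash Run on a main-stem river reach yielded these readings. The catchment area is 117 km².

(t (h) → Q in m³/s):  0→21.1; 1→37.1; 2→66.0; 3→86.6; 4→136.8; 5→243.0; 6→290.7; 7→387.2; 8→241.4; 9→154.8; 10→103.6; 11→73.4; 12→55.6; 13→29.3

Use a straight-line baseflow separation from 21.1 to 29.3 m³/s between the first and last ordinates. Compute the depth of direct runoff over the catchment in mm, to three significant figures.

d ≈ 48.4 mm

Direct runoff: 0.00, 15.37, 43.64, 63.61, 113.18, 218.75, 265.82, 361.68, 215.25, 128.02, 76.19, 45.36, 26.93, 0.00 m³/s; ΣQ_DR = 1574 m³/s.
V = ΣQ_DR · Δt = 1574 × 3600 s = 5.666 × 10^6 m³.
Over A = 117 km², depth = V / A = 48.4 mm.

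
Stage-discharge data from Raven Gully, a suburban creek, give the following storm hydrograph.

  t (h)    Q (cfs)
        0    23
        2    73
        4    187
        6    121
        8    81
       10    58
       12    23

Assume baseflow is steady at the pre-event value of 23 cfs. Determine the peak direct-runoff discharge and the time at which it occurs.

Subtracting baseflow gives direct-runoff ordinates: 0.0, 50.0, 164.0, 98.0, 58.0, 35.0, 0.0 cfs.
The maximum is 164.0 cfs, occurring at the reading for t = 4 h.

Q_p = 164.0 cfs at t = 4 h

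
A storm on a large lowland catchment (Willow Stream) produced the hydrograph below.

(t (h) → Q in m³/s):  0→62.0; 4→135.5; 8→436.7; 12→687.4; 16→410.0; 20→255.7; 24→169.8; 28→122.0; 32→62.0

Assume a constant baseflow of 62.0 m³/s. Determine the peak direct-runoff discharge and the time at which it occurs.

Subtracting baseflow gives direct-runoff ordinates: 0.0, 73.5, 374.7, 625.4, 348.0, 193.7, 107.8, 60.0, 0.0 m³/s.
The maximum is 625.4 m³/s, occurring at the reading for t = 12 h.

Q_p = 625.4 m³/s at t = 12 h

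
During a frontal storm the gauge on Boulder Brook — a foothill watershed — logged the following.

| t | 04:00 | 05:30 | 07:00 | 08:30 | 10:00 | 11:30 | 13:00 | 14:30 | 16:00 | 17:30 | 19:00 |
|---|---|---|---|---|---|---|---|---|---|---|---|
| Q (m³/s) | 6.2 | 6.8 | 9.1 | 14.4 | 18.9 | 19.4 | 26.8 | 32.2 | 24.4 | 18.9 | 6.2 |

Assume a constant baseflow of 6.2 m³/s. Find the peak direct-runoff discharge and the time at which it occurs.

Q_p = 26.0 m³/s at t = 14:30

Subtracting baseflow gives direct-runoff ordinates: 0.0, 0.6, 2.9, 8.2, 12.7, 13.2, 20.6, 26.0, 18.2, 12.7, 0.0 m³/s.
The maximum is 26.0 m³/s, occurring at the reading for t = 14:30.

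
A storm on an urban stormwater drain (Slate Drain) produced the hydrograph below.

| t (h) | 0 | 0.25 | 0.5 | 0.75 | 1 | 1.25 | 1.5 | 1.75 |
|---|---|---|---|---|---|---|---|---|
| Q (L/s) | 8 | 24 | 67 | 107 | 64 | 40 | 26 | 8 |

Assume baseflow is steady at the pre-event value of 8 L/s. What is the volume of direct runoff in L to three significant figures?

Direct-runoff ordinates (Q − Q_b): 0.0, 16.0, 59.0, 99.0, 56.0, 32.0, 18.0, 0.0 L/s.
ΣQ_DR = 280.0 L/s.
With Δt = 0.25 h = 900 s, V = ΣQ_DR · Δt = 280.0 × 900 = 2.52 × 10^5 L.

V ≈ 2.52 × 10^5 L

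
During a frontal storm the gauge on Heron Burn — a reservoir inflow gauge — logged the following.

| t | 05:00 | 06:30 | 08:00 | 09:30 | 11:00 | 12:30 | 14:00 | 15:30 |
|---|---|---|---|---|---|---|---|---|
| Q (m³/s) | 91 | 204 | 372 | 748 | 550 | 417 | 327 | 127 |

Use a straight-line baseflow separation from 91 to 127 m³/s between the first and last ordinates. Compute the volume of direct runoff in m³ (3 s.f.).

Direct-runoff ordinates (Q − Q_b): 0.00, 107.86, 270.71, 641.57, 438.43, 300.29, 205.14, 0.00 m³/s.
ΣQ_DR = 1964 m³/s.
With Δt = 1.5 h = 5400 s, V = ΣQ_DR · Δt = 1964 × 5400 = 1.06 × 10^7 m³.

V ≈ 1.06 × 10^7 m³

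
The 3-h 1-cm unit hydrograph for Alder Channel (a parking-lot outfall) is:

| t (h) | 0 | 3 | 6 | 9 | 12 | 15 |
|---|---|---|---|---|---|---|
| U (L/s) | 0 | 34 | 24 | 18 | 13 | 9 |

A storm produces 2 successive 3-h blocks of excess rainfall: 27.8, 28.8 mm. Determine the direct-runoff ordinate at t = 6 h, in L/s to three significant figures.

Q ≈ 165 L/s

By discrete convolution, Q_j = Σ (P_i / 10 mm) · U_{j−i}.
At t = 6 h (j=2): Q = (27.8/10)·24 + (28.8/10)·34 = 165 L/s.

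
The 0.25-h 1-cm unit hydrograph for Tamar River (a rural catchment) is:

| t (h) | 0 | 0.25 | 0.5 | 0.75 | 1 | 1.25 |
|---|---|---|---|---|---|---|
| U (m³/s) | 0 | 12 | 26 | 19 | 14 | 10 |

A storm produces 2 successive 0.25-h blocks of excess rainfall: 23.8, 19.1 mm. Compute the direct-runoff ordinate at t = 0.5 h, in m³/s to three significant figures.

By discrete convolution, Q_j = Σ (P_i / 10 mm) · U_{j−i}.
At t = 0.5 h (j=2): Q = (23.8/10)·26 + (19.1/10)·12 = 84.8 m³/s.

Q ≈ 84.8 m³/s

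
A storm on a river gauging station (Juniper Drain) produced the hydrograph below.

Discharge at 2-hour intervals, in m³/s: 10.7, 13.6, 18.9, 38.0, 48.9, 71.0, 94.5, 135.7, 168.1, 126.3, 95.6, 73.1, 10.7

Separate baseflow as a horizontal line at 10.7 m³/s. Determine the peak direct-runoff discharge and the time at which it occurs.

Subtracting baseflow gives direct-runoff ordinates: 0.0, 2.9, 8.2, 27.3, 38.2, 60.3, 83.8, 125.0, 157.4, 115.6, 84.9, 62.4, 0.0 m³/s.
The maximum is 157.4 m³/s, occurring at the reading for t = 16 h.

Q_p = 157.4 m³/s at t = 16 h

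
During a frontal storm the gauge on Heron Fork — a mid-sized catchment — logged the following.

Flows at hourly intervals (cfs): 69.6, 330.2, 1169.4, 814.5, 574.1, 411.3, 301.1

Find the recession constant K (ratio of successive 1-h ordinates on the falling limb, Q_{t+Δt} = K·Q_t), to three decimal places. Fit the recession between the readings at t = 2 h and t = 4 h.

K ≈ 0.701

Using the recession-limb readings at t = 2 h and t = 4 h: Q falls from 1169.4 to 574.1 cfs over 2 intervals.
K = (Q₂/Q₁)^(1/2) = (574.1/1169.4)^(1/2) = 0.701.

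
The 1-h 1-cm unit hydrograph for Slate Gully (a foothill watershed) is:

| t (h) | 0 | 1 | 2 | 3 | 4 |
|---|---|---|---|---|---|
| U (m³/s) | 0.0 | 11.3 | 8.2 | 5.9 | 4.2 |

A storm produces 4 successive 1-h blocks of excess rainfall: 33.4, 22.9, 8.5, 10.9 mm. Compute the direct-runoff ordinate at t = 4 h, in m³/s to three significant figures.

Q ≈ 46.8 m³/s

By discrete convolution, Q_j = Σ (P_i / 10 mm) · U_{j−i}.
At t = 4 h (j=4): Q = (33.4/10)·4.2 + (22.9/10)·5.9 + (8.5/10)·8.2 + (10.9/10)·11.3 = 46.8 m³/s.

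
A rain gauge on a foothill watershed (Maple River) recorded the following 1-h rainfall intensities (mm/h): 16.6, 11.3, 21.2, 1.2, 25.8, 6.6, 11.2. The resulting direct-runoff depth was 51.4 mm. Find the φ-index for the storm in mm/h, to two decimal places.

Only the 5 blocks with intensity above φ contribute runoff: 16.6, 11.3, 21.2, 25.8, 11.2 mm/h.
Σ(I−φ)·Δt = d  ⇒  (16.6+11.3+21.2+25.8+11.2 − 5φ)·1 = 51.4
φ = (86.10 − 51.4/1) / 5 = 6.94 mm/h.

φ ≈ 6.94 mm/h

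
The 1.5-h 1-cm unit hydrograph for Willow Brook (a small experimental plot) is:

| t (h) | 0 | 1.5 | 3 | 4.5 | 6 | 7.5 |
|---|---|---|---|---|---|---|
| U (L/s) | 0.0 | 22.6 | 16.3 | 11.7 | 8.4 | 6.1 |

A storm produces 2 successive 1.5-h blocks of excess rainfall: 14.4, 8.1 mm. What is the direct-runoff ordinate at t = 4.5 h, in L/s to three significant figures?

By discrete convolution, Q_j = Σ (P_i / 10 mm) · U_{j−i}.
At t = 4.5 h (j=3): Q = (14.4/10)·11.7 + (8.1/10)·16.3 = 30.1 L/s.

Q ≈ 30.1 L/s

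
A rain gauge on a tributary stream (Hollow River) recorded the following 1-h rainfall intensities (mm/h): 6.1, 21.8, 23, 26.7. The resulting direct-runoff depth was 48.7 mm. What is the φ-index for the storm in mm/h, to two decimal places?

Only the 3 blocks with intensity above φ contribute runoff: 21.8, 23, 26.7 mm/h.
Σ(I−φ)·Δt = d  ⇒  (21.8+23+26.7 − 3φ)·1 = 48.7
φ = (71.50 − 48.7/1) / 3 = 7.60 mm/h.

φ ≈ 7.60 mm/h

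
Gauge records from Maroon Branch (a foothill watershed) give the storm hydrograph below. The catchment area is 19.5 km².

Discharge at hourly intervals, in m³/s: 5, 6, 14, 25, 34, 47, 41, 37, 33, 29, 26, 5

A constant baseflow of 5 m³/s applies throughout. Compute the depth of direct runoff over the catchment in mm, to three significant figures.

Direct runoff: 0.0, 1.0, 9.0, 20.0, 29.0, 42.0, 36.0, 32.0, 28.0, 24.0, 21.0, 0.0 m³/s; ΣQ_DR = 242.0 m³/s.
V = ΣQ_DR · Δt = 242.0 × 3600 s = 8.712 × 10^5 m³.
Over A = 19.5 km², depth = V / A = 44.7 mm.

d ≈ 44.7 mm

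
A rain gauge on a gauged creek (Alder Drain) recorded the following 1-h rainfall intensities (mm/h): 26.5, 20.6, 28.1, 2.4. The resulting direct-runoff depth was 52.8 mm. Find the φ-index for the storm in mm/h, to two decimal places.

Only the 3 blocks with intensity above φ contribute runoff: 26.5, 20.6, 28.1 mm/h.
Σ(I−φ)·Δt = d  ⇒  (26.5+20.6+28.1 − 3φ)·1 = 52.8
φ = (75.20 − 52.8/1) / 3 = 7.47 mm/h.

φ ≈ 7.47 mm/h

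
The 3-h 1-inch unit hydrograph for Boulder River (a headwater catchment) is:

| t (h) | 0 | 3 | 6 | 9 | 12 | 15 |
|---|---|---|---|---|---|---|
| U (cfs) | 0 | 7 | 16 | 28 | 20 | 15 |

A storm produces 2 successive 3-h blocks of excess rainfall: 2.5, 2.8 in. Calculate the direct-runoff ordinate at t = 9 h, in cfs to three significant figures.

Q ≈ 115 cfs

By discrete convolution, Q_j = Σ (P_i / 1 in) · U_{j−i}.
At t = 9 h (j=3): Q = (2.5/1)·28 + (2.8/1)·16 = 115 cfs.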